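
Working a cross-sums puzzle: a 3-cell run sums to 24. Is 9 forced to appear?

The only way to make 24 from 3 distinct digits is {7,8,9}, which contains 9.

Yes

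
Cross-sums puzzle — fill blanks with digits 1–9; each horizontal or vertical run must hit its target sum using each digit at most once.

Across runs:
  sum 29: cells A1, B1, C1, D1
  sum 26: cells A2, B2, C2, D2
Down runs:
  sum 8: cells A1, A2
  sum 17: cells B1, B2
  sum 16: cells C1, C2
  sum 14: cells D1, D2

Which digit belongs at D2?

6

29 in 4 cells must be {5,7,8,9}; 17 in 2 cells must be {8,9}; 16 in 2 cells must be {7,9}.
Nothing is forced directly, so branch on A1, whose candidates are 5 or 7. If A1 = 7: that forces C1 = 9, after which A2 would have to be in {2,3,4,5,6,7,8,9} for the 26 across but in {1} for the 8 down — contradiction. So A1 = 5.
A2 = 8 − 5 = 3 completes the 8 down.
Given what's placed, C2 must be 9 to fit the 26 across and 16 down.
C1 = 16 − 9 = 7 completes the 16 down.
B2 = 8: the only remaining digit allowed by both the 26 across and the 17 down.
D2 = 26 − 20 = 6 completes the 26 across.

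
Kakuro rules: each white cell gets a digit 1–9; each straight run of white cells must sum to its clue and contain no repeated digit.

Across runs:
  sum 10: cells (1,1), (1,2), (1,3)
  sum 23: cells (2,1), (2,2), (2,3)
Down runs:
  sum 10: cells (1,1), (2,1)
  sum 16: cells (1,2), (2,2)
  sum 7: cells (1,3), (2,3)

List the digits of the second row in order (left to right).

23 in 3 cells must be {6,8,9}; 16 in 2 cells must be {7,9}.
The 10 across and the 16 down share only 7, so (1,2) = 7.
(2,2) = 16 − 7 = 9 completes the 16 down.
Given what's placed, (2,3) must be 6 to fit the 23 across and 7 down.
(1,3) = 7 − 6 = 1 completes the 7 down.
(2,1) = 23 − 15 = 8 completes the 23 across.
(1,1) = 10 − 8 = 2 completes the 10 across.

8, 9, 6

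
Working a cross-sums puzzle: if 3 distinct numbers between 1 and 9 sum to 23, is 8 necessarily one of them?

The only way to make 23 from 3 distinct digits is {6,8,9}, which contains 8.

Yes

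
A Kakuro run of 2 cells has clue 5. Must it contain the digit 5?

No

Counterexample: {1,4} sums to 5 without using 5.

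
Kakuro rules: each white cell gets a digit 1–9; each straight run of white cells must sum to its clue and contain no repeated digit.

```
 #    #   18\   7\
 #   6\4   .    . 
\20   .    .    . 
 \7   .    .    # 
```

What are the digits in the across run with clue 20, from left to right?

4 in 2 cells must be {1,3}.
Nothing is forced directly, so branch on R2C1, whose candidates are 4 or 5. If R2C1 = 4: then R2C3 would have to be in {7,9} for the 20 across but in {1,2,3,4,5,6} for the 7 down — contradiction. So R2C1 = 5.
R2C3 = 6: the only remaining digit allowed by both the 20 across and the 7 down.
R3C1 = 6 − 5 = 1 completes the 6 down.
R3C2 = 7 − 1 = 6 completes the 7 across.
R1C2 = 3: the only remaining digit allowed by both the 4 across and the 18 down.
R1C3 = 4 − 3 = 1 completes the 4 across.
R2C2 = 20 − 11 = 9 completes the 20 across.

5 9 6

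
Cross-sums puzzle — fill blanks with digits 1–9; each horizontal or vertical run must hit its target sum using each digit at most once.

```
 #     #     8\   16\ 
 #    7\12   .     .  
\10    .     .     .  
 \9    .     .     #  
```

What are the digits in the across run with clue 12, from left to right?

3, 9

16 in 2 cells must be {7,9}.
The 10 across and the 16 down share only 7, so R2C3 = 7.
R1C3 = 16 − 7 = 9 completes the 16 down.
R1C2 = 12 − 9 = 3 completes the 12 across.
R2C2 = 1: the only remaining digit allowed by both the 10 across and the 8 down.
R3C2 = 8 − 4 = 4 completes the 8 down.
R2C1 = 10 − 8 = 2 completes the 10 across.
R3C1 = 9 − 4 = 5 completes the 9 across.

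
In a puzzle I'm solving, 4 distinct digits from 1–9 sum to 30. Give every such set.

4 distinct digits from 1–9 sum between 10 and 30.
Only one set works: {6,7,8,9}.

{6,7,8,9}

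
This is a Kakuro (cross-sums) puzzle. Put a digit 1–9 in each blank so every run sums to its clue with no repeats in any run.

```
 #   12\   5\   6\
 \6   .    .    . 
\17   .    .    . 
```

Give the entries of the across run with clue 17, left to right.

9 3 5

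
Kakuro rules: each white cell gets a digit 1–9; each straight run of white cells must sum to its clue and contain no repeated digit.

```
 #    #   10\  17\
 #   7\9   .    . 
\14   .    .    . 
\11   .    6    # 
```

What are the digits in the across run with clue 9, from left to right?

17 in 2 cells must be {8,9}.
Intersecting the 9 across with the 17 down forces R1C3 = 8.
R2C3 = 17 − 8 = 9 completes the 17 down.
R3C1 = 11 − 6 = 5 completes the 11 across.
R1C2 = 9 − 8 = 1 completes the 9 across.
R2C1 = 7 − 5 = 2 completes the 7 down.
R2C2 = 14 − 11 = 3 completes the 14 across.

1 8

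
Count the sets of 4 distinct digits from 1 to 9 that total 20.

4 distinct digits from 1–9 sum between 10 and 30.

12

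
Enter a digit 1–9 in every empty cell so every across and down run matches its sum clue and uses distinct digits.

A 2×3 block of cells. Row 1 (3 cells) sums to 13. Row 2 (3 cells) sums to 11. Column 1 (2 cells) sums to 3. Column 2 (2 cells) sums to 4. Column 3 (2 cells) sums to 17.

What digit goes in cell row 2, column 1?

3 in 2 cells must be {1,2}; 4 in 2 cells must be {1,3}; 17 in 2 cells must be {8,9}.
The 11 across and the 17 down share only 8, so (2,3) = 8.
(1,3) = 17 − 8 = 9 completes the 17 down.
Given what's placed, (2,2) must be 1 to fit the 11 across and 4 down.
(1,1) = 1: the only remaining digit allowed by both the 13 across and the 3 down.
(1,2) = 13 − 10 = 3 completes the 13 across.
(2,1) = 11 − 9 = 2 completes the 11 across.

2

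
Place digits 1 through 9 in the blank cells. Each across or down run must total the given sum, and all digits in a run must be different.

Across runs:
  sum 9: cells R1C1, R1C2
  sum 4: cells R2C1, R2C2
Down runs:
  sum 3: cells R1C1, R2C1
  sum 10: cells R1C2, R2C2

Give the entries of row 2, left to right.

4 in 2 cells must be {1,3}; 3 in 2 cells must be {1,2}.
The 4 across and the 3 down share only 1, so R2C1 = 1.
R2C2 = 4 − 1 = 3 completes the 4 across.
R1C1 = 3 − 1 = 2 completes the 3 down.
R1C2 = 9 − 2 = 7 completes the 9 across.

1, 3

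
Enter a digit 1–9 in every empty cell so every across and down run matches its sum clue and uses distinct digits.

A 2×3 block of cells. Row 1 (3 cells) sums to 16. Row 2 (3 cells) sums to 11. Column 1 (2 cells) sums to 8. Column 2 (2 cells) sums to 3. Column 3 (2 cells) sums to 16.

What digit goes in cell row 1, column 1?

3 in 2 cells must be {1,2}; 16 in 2 cells must be {7,9}.
The 11 across and the 16 down share only 7, so (2,3) = 7.
(1,3) = 16 − 7 = 9 completes the 16 down.
Given what's placed, (2,2) must be 1 to fit the 11 across and 3 down.
(1,2) = 3 − 1 = 2 completes the 3 down.
(2,1) = 11 − 8 = 3 completes the 11 across.
(1,1) = 16 − 11 = 5 completes the 16 across.

5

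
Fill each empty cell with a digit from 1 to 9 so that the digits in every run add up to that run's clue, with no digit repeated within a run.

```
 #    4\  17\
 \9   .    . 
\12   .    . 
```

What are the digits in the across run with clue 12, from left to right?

3, 9

4 in 2 cells must be {1,3}; 17 in 2 cells must be {8,9}.
The 9 across and the 17 down share only 8, so R1C2 = 8.
The 12 across and the 4 down share only 3, so R2C1 = 3.
R2C2 = 12 − 3 = 9 completes the 12 across.
R1C1 = 9 − 8 = 1 completes the 9 across.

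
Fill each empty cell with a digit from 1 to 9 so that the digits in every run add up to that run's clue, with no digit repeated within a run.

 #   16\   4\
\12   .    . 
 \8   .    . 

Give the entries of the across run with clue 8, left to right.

7 1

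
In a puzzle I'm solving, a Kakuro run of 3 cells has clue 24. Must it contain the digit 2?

No

The only way to make 24 from 3 distinct digits is {7,8,9}, which does not contain 2.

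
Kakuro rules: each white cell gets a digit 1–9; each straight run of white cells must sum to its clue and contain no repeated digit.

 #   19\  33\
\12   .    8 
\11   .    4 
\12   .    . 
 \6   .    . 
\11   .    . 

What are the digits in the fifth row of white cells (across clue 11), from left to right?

R1C1 = 12 − 8 = 4 completes the 12 across.
R2C1 = 11 − 4 = 7 completes the 11 across.
Given what's placed, R3C1 must be 5 to fit the 12 across and 19 down.
R3C2 = 12 − 5 = 7 completes the 12 across.
Given what's placed, R4C2 must be 5 to fit the 6 across and 33 down.
Given what's placed, R5C1 must be 2 to fit the 11 across and 19 down.
R5C2 = 11 − 2 = 9 completes the 11 across.
R4C1 = 6 − 5 = 1 completes the 6 across.

2 9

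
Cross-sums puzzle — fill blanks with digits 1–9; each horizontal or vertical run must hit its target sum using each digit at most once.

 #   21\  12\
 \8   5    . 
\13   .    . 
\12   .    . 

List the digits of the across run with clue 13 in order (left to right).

R1C2 = 8 − 5 = 3 completes the 8 across.
Nothing is forced directly, so branch on R2C1, whose candidates are 7 or 9. If R2C1 = 7: then R2C2 would have to be in {6} for the 13 across but in {1,2,4,5,7,8} for the 12 down — contradiction. So R2C1 = 9.
R2C2 = 13 − 9 = 4 completes the 13 across.
R3C1 = 21 − 14 = 7 completes the 21 down.
R3C2 = 12 − 7 = 5 completes the 12 across.

9 4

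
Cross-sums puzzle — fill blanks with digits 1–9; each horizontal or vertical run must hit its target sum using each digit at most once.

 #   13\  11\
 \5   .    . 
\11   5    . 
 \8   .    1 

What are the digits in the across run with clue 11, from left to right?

5 6

R2C2 = 11 − 5 = 6 completes the 11 across.
R3C1 = 8 − 1 = 7 completes the 8 across.
R1C1 = 13 − 12 = 1 completes the 13 down.
R1C2 = 5 − 1 = 4 completes the 5 across.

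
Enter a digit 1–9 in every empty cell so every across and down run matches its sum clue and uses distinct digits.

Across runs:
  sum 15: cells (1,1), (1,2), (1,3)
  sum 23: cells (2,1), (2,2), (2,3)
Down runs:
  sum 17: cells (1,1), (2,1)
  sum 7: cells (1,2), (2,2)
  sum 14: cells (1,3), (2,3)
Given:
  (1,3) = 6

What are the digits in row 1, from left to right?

23 in 3 cells must be {6,8,9}; 17 in 2 cells must be {8,9}.
Given what's placed, (1,1) must be 8 to fit the 15 across and 17 down.
(1,2) = 15 − 14 = 1 completes the 15 across.
(2,1) = 17 − 8 = 9 completes the 17 down.
(2,2) = 7 − 1 = 6 completes the 7 down.
(2,3) = 23 − 15 = 8 completes the 23 across.

8, 1, 6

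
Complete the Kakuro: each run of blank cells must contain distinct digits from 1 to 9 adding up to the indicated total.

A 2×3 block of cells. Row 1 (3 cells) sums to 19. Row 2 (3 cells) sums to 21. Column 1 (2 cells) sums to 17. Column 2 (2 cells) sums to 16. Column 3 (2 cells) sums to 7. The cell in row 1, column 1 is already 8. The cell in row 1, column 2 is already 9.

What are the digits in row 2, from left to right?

9 7 5

17 in 2 cells must be {8,9}; 16 in 2 cells must be {7,9}.
(1,3) = 19 − 17 = 2 completes the 19 across.
(2,1) = 17 − 8 = 9 completes the 17 down.
(2,2) = 16 − 9 = 7 completes the 16 down.
(2,3) = 21 − 16 = 5 completes the 21 across.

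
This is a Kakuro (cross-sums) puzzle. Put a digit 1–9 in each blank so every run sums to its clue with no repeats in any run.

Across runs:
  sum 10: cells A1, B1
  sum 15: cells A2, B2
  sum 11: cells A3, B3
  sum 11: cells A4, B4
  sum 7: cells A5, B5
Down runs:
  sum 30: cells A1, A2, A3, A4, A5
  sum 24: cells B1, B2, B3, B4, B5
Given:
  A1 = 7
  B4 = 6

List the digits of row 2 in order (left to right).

B1 = 10 − 7 = 3 completes the 10 across.
A4 = 11 − 6 = 5 completes the 11 across.
Nothing is forced directly, so branch on B2, whose candidates are 8 or 9. If B2 = 8: then A2 would have to be in {7} for the 15 across but in {1,3,4,6,8,9} for the 30 down — contradiction. So B2 = 9.
A2 = 15 − 9 = 6 completes the 15 across.
No cell is forced outright now. A5 can only be 3 or 4 (the digits allowed by both its 7 across and its 30 down). If A5 = 4: that forces A3 = 8, after which B3 would have to be in {3} for the 11 across but in {1,2,4,5} for the 24 down — contradiction. So A5 = 3.
A3 = 30 − 21 = 9 completes the 30 down.
B3 = 11 − 9 = 2 completes the 11 across.
B5 = 7 − 3 = 4 completes the 7 across.

6 9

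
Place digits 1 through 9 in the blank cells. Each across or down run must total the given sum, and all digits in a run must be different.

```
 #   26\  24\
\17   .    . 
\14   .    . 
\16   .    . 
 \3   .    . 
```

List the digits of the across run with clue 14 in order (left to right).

8 6

17 in 2 cells must be {8,9}; 16 in 2 cells must be {7,9}; 3 in 2 cells must be {1,2}.
Only 2 fits R4C1 under both its across sum 3 and down sum 26.
R4C2 = 3 − 2 = 1 completes the 3 across.
Given what's placed, R3C2 must be 9 to fit the 16 across and 24 down.
R1C2 = 8: the only remaining digit allowed by both the 17 across and the 24 down.
R2C2 = 24 − 18 = 6 completes the 24 down.
R3C1 = 16 − 9 = 7 completes the 16 across.
R1C1 = 17 − 8 = 9 completes the 17 across.
R2C1 = 14 − 6 = 8 completes the 14 across.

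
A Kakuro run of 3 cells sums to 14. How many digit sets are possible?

8

3 distinct digits from 1–9 sum between 6 and 24.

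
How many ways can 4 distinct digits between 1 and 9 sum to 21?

4 distinct digits from 1–9 sum between 10 and 30.

11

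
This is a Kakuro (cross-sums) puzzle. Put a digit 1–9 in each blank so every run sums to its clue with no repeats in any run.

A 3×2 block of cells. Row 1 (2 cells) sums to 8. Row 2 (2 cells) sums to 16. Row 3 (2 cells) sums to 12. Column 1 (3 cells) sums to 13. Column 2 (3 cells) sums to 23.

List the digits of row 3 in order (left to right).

4 8

16 in 2 cells must be {7,9}; 23 in 3 cells must be {6,8,9}.
The 8 across and the 23 down share only 6, so (1,2) = 6.
Given what's placed, (2,2) must be 9 to fit the 16 across and 23 down.
(3,2) = 23 − 15 = 8 completes the 23 down.
(1,1) = 8 − 6 = 2 completes the 8 across.
(2,1) = 16 − 9 = 7 completes the 16 across.
(3,1) = 12 − 8 = 4 completes the 12 across.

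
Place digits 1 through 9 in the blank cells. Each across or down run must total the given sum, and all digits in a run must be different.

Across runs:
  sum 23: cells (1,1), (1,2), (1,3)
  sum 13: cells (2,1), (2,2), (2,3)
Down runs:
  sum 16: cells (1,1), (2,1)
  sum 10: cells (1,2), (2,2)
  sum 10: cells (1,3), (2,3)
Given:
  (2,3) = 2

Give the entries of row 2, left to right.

23 in 3 cells must be {6,8,9}; 16 in 2 cells must be {7,9}.
(1,1) = 9: only digit in both the 23-across and 16-down candidate sets.
(1,3) = 10 − 2 = 8 completes the 10 down.
(2,1) = 16 − 9 = 7 completes the 16 down.
(2,2) = 13 − 9 = 4 completes the 13 across.
(1,2) = 23 − 17 = 6 completes the 23 across.

7 4 2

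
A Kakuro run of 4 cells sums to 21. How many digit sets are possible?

11

4 distinct digits from 1–9 sum between 10 and 30.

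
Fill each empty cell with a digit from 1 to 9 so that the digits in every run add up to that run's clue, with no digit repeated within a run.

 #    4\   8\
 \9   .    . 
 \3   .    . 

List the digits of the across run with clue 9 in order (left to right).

3 in 2 cells must be {1,2}; 4 in 2 cells must be {1,3}.
The 3 across and the 4 down share only 1, so R2C1 = 1.
R2C2 = 3 − 1 = 2 completes the 3 across.
R1C1 = 4 − 1 = 3 completes the 4 down.
R1C2 = 9 − 3 = 6 completes the 9 across.

3 6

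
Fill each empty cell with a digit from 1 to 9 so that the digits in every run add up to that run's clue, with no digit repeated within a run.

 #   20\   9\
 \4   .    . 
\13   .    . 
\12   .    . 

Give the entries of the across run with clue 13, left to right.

4 in 2 cells must be {1,3}.
The 4 across and the 20 down share only 3, so R1C1 = 3.
R1C2 = 4 − 3 = 1 completes the 4 across.
Nothing is forced directly, so branch on R2C1, whose candidates are 8 or 9. If R2C1 = 9: then R2C2 would have to be in {4} for the 13 across but in {2,3,5,6} for the 9 down — contradiction. So R2C1 = 8.
R2C2 = 13 − 8 = 5 completes the 13 across.
R3C1 = 20 − 11 = 9 completes the 20 down.
R3C2 = 12 − 9 = 3 completes the 12 across.

8 5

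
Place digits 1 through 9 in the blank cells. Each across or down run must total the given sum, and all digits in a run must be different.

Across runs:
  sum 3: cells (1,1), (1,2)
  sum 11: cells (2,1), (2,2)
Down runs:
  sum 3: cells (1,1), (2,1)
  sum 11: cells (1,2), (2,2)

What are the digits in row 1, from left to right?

3 in 2 cells must be {1,2}.
The 3 across and the 11 down share only 2, so (1,2) = 2.
The 11 across and the 3 down share only 2, so (2,1) = 2.
(2,2) = 11 − 2 = 9 completes the 11 across.
(1,1) = 3 − 2 = 1 completes the 3 across.

1, 2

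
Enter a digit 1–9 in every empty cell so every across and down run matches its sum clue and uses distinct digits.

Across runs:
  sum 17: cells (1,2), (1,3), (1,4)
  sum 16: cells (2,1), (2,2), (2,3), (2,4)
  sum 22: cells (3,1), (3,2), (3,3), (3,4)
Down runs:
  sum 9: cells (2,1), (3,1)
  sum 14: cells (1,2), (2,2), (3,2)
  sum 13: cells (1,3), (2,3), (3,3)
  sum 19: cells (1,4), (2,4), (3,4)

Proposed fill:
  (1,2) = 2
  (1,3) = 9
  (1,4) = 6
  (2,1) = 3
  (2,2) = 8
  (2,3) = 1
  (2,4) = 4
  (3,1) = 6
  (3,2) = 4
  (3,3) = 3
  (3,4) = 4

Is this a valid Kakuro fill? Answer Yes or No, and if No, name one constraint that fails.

No — the across run (3,1)–(3,4) sums to 17, not 22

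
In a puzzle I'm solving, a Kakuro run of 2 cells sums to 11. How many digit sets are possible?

2 distinct digits from 1–9 sum between 3 and 17.
Enumerating: {2,9}, {3,8}, {4,7}, {5,6}.

4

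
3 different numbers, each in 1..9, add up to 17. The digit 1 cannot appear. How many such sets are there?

3 distinct digits from 1–9 sum between 6 and 24.
Dropping sets that contain 1.
Enumerating: {2,6,9}, {2,7,8}, {3,5,9}, {3,6,8}, {4,5,8}, {4,6,7}.

6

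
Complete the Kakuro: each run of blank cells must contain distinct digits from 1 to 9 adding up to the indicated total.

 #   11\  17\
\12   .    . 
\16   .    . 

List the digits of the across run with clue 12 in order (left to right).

16 in 2 cells must be {7,9}; 17 in 2 cells must be {8,9}.
The 16 across and the 17 down share only 9, so R2C2 = 9.
R1C2 = 17 − 9 = 8 completes the 17 down.
R2C1 = 16 − 9 = 7 completes the 16 across.
R1C1 = 12 − 8 = 4 completes the 12 across.

4, 8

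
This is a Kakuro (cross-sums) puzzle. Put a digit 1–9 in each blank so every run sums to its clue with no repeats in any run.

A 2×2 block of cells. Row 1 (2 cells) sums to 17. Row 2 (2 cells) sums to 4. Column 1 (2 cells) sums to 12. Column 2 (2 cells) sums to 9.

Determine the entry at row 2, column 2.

17 in 2 cells must be {8,9}; 4 in 2 cells must be {1,3}.
The 17 across and the 9 down share only 8, so (1,2) = 8.
The 4 across and the 12 down share only 3, so (2,1) = 3.
(2,2) = 4 − 3 = 1 completes the 4 across.
(1,1) = 17 − 8 = 9 completes the 17 across.

1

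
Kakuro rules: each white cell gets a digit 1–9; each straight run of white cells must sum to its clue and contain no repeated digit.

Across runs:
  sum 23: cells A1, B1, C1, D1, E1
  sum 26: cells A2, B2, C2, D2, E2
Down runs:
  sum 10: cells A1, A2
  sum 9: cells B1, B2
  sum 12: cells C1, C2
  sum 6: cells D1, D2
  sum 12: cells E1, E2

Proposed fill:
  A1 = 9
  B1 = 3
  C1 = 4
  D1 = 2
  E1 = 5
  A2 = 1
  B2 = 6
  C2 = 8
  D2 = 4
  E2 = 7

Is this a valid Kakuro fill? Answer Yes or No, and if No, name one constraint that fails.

Across: 9+3+4+2+5=23; 1+6+8+4+7=26. Down: 9+1=10; 3+6=9; 4+8=12; 2+4=6; 5+7=12. No digit repeats within any run.

Yes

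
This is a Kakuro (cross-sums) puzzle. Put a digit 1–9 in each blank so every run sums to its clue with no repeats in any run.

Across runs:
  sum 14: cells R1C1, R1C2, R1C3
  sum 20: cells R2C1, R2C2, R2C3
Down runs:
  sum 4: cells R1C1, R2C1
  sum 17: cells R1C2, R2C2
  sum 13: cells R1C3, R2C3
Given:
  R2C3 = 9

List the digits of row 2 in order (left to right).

3 8 9

4 in 2 cells must be {1,3}; 17 in 2 cells must be {8,9}.
R1C3 = 13 − 9 = 4 completes the 13 down.
R2C1 = 3: the only remaining digit allowed by both the 20 across and the 4 down.
R2C2 = 20 − 12 = 8 completes the 20 across.
R1C1 = 4 − 3 = 1 completes the 4 down.
R1C2 = 14 − 5 = 9 completes the 14 across.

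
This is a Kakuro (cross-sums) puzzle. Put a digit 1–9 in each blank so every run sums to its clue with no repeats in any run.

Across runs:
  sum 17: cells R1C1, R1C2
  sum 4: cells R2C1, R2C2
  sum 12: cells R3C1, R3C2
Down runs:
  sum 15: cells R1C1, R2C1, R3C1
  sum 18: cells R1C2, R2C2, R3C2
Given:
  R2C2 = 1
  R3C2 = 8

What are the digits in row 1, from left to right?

8 9

17 in 2 cells must be {8,9}; 4 in 2 cells must be {1,3}.
R1C2 = 18 − 9 = 9 completes the 18 down.
R2C1 = 4 − 1 = 3 completes the 4 across.
R3C1 = 12 − 8 = 4 completes the 12 across.
R1C1 = 17 − 9 = 8 completes the 17 across.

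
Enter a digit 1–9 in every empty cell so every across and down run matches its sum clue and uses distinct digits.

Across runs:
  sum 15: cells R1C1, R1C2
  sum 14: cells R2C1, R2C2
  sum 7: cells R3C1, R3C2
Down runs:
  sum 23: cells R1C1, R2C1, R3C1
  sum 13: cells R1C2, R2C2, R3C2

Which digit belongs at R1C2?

23 in 3 cells must be {6,8,9}.
The 7 across and the 23 down share only 6, so R3C1 = 6.
R3C2 = 7 − 6 = 1 completes the 7 across.
Nothing is forced directly, so branch on R1C1, whose candidates are 8 or 9. If R1C1 = 9: then R1C2 would have to be in {6} for the 15 across but in {3,4,5,7,8,9} for the 13 down — contradiction. So R1C1 = 8.
R1C2 = 15 − 8 = 7 completes the 15 across.
R2C1 = 23 − 14 = 9 completes the 23 down.
R2C2 = 14 − 9 = 5 completes the 14 across.

7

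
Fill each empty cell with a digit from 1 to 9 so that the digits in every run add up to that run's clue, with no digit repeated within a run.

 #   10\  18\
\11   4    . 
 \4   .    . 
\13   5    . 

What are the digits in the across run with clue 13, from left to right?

5 8

4 in 2 cells must be {1,3}.
R1C2 = 11 − 4 = 7 completes the 11 across.
R2C1 = 10 − 9 = 1 completes the 10 down.
R2C2 = 4 − 1 = 3 completes the 4 across.
R3C2 = 13 − 5 = 8 completes the 13 across.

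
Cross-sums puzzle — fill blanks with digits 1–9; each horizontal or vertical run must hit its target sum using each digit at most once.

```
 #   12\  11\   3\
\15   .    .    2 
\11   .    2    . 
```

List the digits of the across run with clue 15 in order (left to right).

4 9 2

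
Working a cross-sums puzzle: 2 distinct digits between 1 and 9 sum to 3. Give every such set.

2 distinct digits from 1–9 sum between 3 and 17.
Only one set works: {1,2}.

{1,2}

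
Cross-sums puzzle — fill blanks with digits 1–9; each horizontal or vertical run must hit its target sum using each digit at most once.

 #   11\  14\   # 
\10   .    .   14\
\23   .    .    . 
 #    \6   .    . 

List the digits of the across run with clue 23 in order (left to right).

23 in 3 cells must be {6,8,9}.
The 6 across and the 14 down share only 5, so R3C3 = 5.
R2C3 = 14 − 5 = 9 completes the 14 down.
R3C2 = 6 − 5 = 1 completes the 6 across.
No cell is forced outright now. R2C1 can only be 6 or 8 (the digits allowed by both its 23 across and its 11 down). If R2C1 = 6: then R1C1 would have to be in {1,2,3,4,6,7,8,9} for the 10 across but in {5} for the 11 down — contradiction. So R2C1 = 8.
R1C1 = 11 − 8 = 3 completes the 11 down.
R1C2 = 10 − 3 = 7 completes the 10 across.
R2C2 = 23 − 17 = 6 completes the 23 across.

8 6 9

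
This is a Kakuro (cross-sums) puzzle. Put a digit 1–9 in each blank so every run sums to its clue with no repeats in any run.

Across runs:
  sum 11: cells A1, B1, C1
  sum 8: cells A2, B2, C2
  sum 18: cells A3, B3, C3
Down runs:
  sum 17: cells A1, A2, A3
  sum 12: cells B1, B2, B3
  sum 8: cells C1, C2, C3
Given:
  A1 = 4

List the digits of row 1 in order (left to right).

Given what's placed, A2 must be 5 to fit the 8 across and 17 down.
A3 = 17 − 9 = 8 completes the 17 down.
Nothing is forced directly, so branch on C3, whose candidates are 1 or 3 or 4. If C3 = 3: that forces C1 = 1, after which C2 would have to be in {1,2} for the 8 across but in {4} for the 8 down — contradiction. If C3 = 4: that forces C1 = 1, after which C2 would have to be in {1,2} for the 8 across but in {3} for the 8 down — contradiction. So C3 = 1.
Given what's placed, C2 must be 2 to fit the 8 across and 8 down.
B3 = 18 − 9 = 9 completes the 18 across.
C1 = 8 − 3 = 5 completes the 8 down.
B2 = 8 − 7 = 1 completes the 8 across.
B1 = 11 − 9 = 2 completes the 11 across.

4, 2, 5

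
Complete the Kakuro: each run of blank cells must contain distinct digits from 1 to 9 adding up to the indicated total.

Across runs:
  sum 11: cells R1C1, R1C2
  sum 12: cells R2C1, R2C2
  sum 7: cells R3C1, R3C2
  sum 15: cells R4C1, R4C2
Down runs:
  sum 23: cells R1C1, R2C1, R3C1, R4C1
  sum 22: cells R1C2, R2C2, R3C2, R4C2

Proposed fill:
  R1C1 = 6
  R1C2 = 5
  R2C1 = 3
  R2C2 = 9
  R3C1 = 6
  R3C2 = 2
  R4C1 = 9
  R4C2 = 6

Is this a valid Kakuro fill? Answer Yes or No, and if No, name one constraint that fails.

No — the down run R1C1–R4C1 sums to 24, not 23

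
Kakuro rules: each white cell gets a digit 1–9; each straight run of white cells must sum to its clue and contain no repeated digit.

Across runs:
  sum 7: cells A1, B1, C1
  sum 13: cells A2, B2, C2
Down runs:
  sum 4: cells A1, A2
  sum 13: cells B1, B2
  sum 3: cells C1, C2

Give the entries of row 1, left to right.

7 in 3 cells must be {1,2,4}; 4 in 2 cells must be {1,3}; 3 in 2 cells must be {1,2}.
The 7 across and the 4 down share only 1, so A1 = 1.
Given what's placed, B1 must be 4 to fit the 7 across and 13 down.
C1 = 7 − 5 = 2 completes the 7 across.
A2 = 4 − 1 = 3 completes the 4 down.
B2 = 13 − 4 = 9 completes the 13 down.
C2 = 13 − 12 = 1 completes the 13 across.

1 4 2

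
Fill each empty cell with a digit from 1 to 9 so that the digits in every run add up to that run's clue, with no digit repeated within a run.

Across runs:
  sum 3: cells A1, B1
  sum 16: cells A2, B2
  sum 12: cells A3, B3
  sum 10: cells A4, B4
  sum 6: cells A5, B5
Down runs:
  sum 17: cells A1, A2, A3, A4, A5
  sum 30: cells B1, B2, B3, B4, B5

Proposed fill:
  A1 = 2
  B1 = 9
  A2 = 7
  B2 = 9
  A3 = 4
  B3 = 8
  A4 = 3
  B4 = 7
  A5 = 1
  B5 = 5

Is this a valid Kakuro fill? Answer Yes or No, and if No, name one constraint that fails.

No — the across run A1–B1 sums to 11, not 3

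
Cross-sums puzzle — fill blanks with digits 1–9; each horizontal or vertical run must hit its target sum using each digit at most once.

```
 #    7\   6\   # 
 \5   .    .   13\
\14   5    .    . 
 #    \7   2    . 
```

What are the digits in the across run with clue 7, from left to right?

6 in 3 cells must be {1,2,3}.
R1C1 = 7 − 5 = 2 completes the 7 down.
R1C2 = 5 − 2 = 3 completes the 5 across.
R2C2 = 6 − 5 = 1 completes the 6 down.
R2C3 = 14 − 6 = 8 completes the 14 across.
R3C3 = 7 − 2 = 5 completes the 7 across.

2 5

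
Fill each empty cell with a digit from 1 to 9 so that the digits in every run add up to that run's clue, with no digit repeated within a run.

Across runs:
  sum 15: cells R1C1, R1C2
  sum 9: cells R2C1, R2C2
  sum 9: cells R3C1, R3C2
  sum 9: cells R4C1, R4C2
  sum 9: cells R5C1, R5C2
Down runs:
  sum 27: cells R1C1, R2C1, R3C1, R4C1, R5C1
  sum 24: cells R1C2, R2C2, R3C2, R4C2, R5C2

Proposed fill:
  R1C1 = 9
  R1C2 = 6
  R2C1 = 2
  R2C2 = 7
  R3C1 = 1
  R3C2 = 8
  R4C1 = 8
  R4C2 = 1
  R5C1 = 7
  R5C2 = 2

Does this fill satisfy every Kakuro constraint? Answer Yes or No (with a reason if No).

Yes

Across: 9+6=15; 2+7=9; 1+8=9; 8+1=9; 7+2=9. Down: 9+2+1+8+7=27; 6+7+8+1+2=24. No digit repeats within any run.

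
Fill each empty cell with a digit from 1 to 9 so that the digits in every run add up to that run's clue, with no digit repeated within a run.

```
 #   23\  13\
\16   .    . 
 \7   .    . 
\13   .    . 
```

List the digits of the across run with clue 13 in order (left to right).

16 in 2 cells must be {7,9}; 23 in 3 cells must be {6,8,9}.
The 16 across and the 23 down share only 9, so R1C1 = 9.
R1C2 = 16 − 9 = 7 completes the 16 across.
Given what's placed, R2C1 must be 6 to fit the 7 across and 23 down.
R2C2 = 7 − 6 = 1 completes the 7 across.
R3C1 = 23 − 15 = 8 completes the 23 down.
R3C2 = 13 − 8 = 5 completes the 13 across.

8 5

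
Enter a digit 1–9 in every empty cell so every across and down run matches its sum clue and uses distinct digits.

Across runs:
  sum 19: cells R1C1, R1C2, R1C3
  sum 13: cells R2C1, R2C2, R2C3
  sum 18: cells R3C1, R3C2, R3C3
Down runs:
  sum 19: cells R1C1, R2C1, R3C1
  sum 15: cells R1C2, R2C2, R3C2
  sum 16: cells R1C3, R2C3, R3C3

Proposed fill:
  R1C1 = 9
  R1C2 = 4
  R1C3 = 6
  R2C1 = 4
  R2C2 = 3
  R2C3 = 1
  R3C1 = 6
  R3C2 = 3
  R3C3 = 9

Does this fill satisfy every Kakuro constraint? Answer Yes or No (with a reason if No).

No — the across run R2C1–R2C3 sums to 8, not 13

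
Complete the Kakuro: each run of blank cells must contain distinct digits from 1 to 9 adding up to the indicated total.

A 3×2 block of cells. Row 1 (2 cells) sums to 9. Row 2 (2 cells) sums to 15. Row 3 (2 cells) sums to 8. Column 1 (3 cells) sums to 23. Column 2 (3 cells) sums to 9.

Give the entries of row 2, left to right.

9, 6

23 in 3 cells must be {6,8,9}.
The 15 across and the 9 down share only 6, so (2,2) = 6.
The 8 across and the 23 down share only 6, so (3,1) = 6.
(3,2) = 8 − 6 = 2 completes the 8 across.
(1,1) = 8: the only remaining digit allowed by both the 9 across and the 23 down.
(1,2) = 9 − 8 = 1 completes the 9 across.
(2,1) = 15 − 6 = 9 completes the 15 across.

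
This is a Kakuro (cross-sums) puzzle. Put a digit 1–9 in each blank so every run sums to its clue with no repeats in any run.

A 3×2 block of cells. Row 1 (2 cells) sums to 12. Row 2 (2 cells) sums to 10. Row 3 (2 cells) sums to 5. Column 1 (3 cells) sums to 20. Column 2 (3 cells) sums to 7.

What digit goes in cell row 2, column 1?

9

7 in 3 cells must be {1,2,4}.
The 12 across and the 7 down share only 4, so (1,2) = 4.
(1,1) = 12 − 4 = 8 completes the 12 across.
Given what's placed, (3,1) must be 3 to fit the 5 across and 20 down.
(3,2) = 5 − 3 = 2 completes the 5 across.
(2,1) = 20 − 11 = 9 completes the 20 down.
(2,2) = 10 − 9 = 1 completes the 10 across.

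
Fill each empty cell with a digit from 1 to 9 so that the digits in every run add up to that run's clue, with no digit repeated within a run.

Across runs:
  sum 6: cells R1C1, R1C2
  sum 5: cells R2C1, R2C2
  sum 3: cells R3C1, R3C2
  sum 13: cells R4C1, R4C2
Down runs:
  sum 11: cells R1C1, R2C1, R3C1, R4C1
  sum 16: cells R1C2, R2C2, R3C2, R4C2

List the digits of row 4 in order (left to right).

3 in 2 cells must be {1,2}; 11 in 4 cells must be {1,2,3,5}.
Only 5 fits R4C1 under both its across sum 13 and down sum 11.
R4C2 = 13 − 5 = 8 completes the 13 across.

5 8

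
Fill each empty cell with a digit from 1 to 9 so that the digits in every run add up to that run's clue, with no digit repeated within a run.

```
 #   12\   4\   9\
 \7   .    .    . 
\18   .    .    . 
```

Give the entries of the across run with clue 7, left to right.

4, 1, 2

7 in 3 cells must be {1,2,4}; 4 in 2 cells must be {1,3}.
The 7 across and the 12 down share only 4, so R1C1 = 4.
Given what's placed, R1C2 must be 1 to fit the 7 across and 4 down.
R1C3 = 7 − 5 = 2 completes the 7 across.
R2C1 = 12 − 4 = 8 completes the 12 down.
R2C2 = 4 − 1 = 3 completes the 4 down.
R2C3 = 18 − 11 = 7 completes the 18 across.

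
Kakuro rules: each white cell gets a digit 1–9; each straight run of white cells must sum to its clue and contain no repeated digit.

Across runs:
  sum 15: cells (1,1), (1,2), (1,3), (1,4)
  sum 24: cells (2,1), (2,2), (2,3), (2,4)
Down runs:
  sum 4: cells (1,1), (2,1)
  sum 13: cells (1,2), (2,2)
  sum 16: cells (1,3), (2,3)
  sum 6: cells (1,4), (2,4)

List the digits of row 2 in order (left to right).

3 8 9 4

4 in 2 cells must be {1,3}; 16 in 2 cells must be {7,9}.
Nothing is forced directly, so branch on (1,3), whose candidates are 7 or 9. If (1,3) = 9: then (1,2) would have to be in {1,2,3} for the 15 across but in {4,5,6,7,8,9} for the 13 down — contradiction. So (1,3) = 7.
(2,3) = 16 − 7 = 9 completes the 16 down.
Nothing is forced directly, so branch on (1,2), whose candidates are 4 or 5. If (1,2) = 4: that forces (1,4) = 1, after which (2,2) would have to be in {1,2,3,4,5,6,7,8} for the 24 across but in {9} for the 13 down — contradiction. So (1,2) = 5.
(1,1) = 1: the only remaining digit allowed by both the 15 across and the 4 down.
(1,4) = 15 − 13 = 2 completes the 15 across.
(2,1) = 4 − 1 = 3 completes the 4 down.
(2,2) = 13 − 5 = 8 completes the 13 down.
(2,4) = 24 − 20 = 4 completes the 24 across.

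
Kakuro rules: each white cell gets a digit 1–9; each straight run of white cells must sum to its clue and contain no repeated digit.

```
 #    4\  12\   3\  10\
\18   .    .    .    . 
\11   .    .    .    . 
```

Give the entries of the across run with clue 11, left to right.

11 in 4 cells must be {1,2,3,5}; 4 in 2 cells must be {1,3}; 3 in 2 cells must be {1,2}.
Nothing is forced directly, so branch on R2C2, whose candidates are 3 or 5. If R2C2 = 3: that forces R1C2 = 9, R2C1 = 1, R2C3 = 2, after which R2C4 would have to be in {5} for the 11 across but in {1,2,3,4,6,7,8,9} for the 10 down — contradiction. So R2C2 = 5.
R1C2 = 12 − 5 = 7 completes the 12 down.
Nothing is forced directly, so branch on R1C3, whose candidates are 1 or 2. If R1C3 = 1: then R1C1 would have to be in {2,4,6,8} for the 18 across but in {1,3} for the 4 down — contradiction. So R1C3 = 2.
R2C3 = 3 − 2 = 1 completes the 3 down.
R2C1 = 3: the only remaining digit allowed by both the 11 across and the 4 down.
R2C4 = 11 − 9 = 2 completes the 11 across.

3, 5, 1, 2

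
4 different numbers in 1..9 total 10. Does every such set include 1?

Yes

The only way to make 10 from 4 distinct digits is {1,2,3,4}, which contains 1.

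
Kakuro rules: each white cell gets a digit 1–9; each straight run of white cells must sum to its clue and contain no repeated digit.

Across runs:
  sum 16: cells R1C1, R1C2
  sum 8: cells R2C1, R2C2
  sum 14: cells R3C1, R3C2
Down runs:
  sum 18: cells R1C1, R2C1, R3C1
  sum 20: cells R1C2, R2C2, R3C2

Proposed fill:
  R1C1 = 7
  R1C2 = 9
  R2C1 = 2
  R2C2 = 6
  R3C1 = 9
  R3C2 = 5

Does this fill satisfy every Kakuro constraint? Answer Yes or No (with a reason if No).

Yes

Across: 7+9=16; 2+6=8; 9+5=14. Down: 7+2+9=18; 9+6+5=20. No digit repeats within any run.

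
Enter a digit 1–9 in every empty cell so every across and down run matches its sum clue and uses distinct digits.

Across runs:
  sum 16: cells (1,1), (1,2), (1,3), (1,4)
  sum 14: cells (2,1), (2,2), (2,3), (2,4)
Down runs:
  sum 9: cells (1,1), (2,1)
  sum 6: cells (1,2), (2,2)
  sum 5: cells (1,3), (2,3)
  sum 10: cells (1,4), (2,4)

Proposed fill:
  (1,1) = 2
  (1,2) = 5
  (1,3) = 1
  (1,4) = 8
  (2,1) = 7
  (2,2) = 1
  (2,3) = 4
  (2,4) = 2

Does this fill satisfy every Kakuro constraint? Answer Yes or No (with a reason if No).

Yes

Across: 2+5+1+8=16; 7+1+4+2=14. Down: 2+7=9; 5+1=6; 1+4=5; 8+2=10. No digit repeats within any run.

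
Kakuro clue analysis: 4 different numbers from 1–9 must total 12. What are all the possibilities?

4 distinct digits from 1–9 sum between 10 and 30.

{1,2,3,6}; {1,2,4,5}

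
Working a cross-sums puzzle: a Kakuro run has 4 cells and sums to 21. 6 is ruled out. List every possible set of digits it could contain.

4 distinct digits from 1–9 sum between 10 and 30.
Dropping sets that contain 6.

{1,3,8,9}; {1,4,7,9}; {1,5,7,8}; {2,3,7,9}; {2,4,7,8}; {3,4,5,9}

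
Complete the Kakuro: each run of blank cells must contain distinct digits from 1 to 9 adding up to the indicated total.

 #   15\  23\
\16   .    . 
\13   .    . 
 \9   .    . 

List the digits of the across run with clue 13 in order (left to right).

5 8

16 in 2 cells must be {7,9}; 23 in 3 cells must be {6,8,9}.
The 16 across and the 23 down share only 9, so R1C2 = 9.
R1C1 = 16 − 9 = 7 completes the 16 across.
Nothing is forced directly, so branch on R2C1, whose candidates are 5 or 6. If R2C1 = 6: then R2C2 would have to be in {7} for the 13 across but in {6,8} for the 23 down — contradiction. So R2C1 = 5.
R2C2 = 13 − 5 = 8 completes the 13 across.
R3C1 = 15 − 12 = 3 completes the 15 down.
R3C2 = 9 − 3 = 6 completes the 9 across.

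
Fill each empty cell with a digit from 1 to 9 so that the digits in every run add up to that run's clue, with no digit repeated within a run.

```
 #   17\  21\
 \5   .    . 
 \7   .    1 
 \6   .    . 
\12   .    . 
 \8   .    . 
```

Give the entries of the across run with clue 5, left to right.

3, 2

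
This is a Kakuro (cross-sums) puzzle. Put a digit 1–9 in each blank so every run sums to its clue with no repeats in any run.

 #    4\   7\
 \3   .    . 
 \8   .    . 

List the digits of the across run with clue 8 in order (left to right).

3 5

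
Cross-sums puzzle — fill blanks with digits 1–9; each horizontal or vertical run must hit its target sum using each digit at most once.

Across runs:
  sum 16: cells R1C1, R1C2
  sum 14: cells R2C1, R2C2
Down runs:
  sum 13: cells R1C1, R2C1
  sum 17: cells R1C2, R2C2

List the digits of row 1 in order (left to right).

16 in 2 cells must be {7,9}; 17 in 2 cells must be {8,9}.
The 16 across and the 17 down share only 9, so R1C2 = 9.
R2C2 = 17 − 9 = 8 completes the 17 down.
R1C1 = 16 − 9 = 7 completes the 16 across.
R2C1 = 14 − 8 = 6 completes the 14 across.

7 9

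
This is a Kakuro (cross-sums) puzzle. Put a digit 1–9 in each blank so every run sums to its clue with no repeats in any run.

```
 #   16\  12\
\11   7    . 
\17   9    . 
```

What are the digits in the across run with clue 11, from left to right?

17 in 2 cells must be {8,9}; 16 in 2 cells must be {7,9}.
R1C2 = 11 − 7 = 4 completes the 11 across.
R2C2 = 17 − 9 = 8 completes the 17 across.

7 4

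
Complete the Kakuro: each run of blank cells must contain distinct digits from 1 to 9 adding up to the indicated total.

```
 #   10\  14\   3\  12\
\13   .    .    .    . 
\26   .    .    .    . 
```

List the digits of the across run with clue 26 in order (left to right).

3 in 2 cells must be {1,2}.
Only 2 fits R2C3 under both its across sum 26 and down sum 3.
R1C3 = 3 − 2 = 1 completes the 3 down.
Nothing is forced directly, so branch on R1C2, whose candidates are 5 or 6. If R1C2 = 6: that forces R1C4 = 4, R2C2 = 8, after which R2C4 would have to be in {7,9} for the 26 across but in {8} for the 12 down — contradiction. So R1C2 = 5.
R2C2 = 14 − 5 = 9 completes the 14 down.
No cell is forced outright now. R2C1 can only be 7 or 8 (the digits allowed by both its 26 across and its 10 down). If R2C1 = 8: then R1C1 would have to be in {3,4} for the 13 across but in {2} for the 10 down — contradiction. So R2C1 = 7.
R1C1 = 10 − 7 = 3 completes the 10 down.
R1C4 = 13 − 9 = 4 completes the 13 across.
R2C4 = 26 − 18 = 8 completes the 26 across.

7, 9, 2, 8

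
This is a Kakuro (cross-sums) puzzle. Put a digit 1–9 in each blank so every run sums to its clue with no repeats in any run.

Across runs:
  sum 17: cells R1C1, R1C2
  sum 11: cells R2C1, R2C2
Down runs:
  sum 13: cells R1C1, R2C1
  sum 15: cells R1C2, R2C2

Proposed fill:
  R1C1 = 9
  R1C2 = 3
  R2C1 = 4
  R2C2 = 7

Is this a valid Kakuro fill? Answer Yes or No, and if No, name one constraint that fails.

No — the across run R1C1–R1C2 sums to 12, not 17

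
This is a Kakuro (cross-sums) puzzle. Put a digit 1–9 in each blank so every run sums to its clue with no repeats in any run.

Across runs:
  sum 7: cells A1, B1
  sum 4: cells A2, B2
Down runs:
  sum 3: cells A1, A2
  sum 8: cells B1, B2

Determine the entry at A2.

1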